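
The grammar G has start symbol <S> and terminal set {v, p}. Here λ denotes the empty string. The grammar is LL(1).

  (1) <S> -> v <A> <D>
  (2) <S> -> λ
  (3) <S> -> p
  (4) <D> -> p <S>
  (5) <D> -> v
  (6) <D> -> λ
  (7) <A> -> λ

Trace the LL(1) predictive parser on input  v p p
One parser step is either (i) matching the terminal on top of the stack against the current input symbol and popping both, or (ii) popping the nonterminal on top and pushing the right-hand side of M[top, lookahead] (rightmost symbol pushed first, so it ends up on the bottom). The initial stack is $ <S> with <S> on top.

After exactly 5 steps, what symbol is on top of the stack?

     Stack        Input    Action
  1  $ <S>        v p p $  expand <S> -> v <A> <D>
  2  $ <D> <A> v  v p p $  match v
  3  $ <D> <A>    p p $    expand <A> -> λ
  4  $ <D>        p p $    expand <D> -> p <S>
  5  $ <S> p      p p $    match p
Stack after step 5: $ <S> (top = <S>).

<S>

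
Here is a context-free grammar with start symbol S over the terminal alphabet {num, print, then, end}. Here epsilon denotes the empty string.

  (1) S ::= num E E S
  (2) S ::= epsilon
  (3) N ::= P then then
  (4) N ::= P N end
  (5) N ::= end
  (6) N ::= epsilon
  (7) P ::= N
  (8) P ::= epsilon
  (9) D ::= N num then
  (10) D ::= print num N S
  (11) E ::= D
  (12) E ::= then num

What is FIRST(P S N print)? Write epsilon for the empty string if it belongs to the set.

{end, num, print, then}

FIRST(S): from S::=num E E S we get {num}; from S::=epsilon we get {epsilon}. So FIRST(S) = {epsilon, num}.
FIRST(N): from N::=P then then we get {end, then}; from N::=P N end we get {end, then}; from N::=end we get {end}; from N::=epsilon we get {epsilon}. So FIRST(N) = {epsilon, end, then}.
FIRST(P): from P::=N we get {epsilon, end, then}; from P::=epsilon we get {epsilon}. So FIRST(P) = {epsilon, end, then}.
FIRST(D): from D::=N num then we get {end, num, then}; from D::=print num N S we get {print}. So FIRST(D) = {end, num, print, then}.
FIRST(E): from E::=D we get {end, num, print, then}; from E::=then num we get {then}. So FIRST(E) = {end, num, print, then}.
FIRST(P S N print): take FIRST of each symbol in turn, carrying on past any symbol whose FIRST contains epsilon; result {end, num, print, then}.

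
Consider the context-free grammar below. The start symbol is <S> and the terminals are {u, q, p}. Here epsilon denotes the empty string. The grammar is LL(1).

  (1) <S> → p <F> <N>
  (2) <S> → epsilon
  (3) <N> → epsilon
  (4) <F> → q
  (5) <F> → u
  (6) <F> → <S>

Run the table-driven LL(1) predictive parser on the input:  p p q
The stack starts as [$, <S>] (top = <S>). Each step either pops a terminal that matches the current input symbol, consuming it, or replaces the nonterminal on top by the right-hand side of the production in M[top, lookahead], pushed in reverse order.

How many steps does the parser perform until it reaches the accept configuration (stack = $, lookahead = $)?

9

step 1: stack=$ <S>  input=p p q $  — expand <S> → p <F> <N>
step 2: stack=$ <N> <F> p  input=p p q $  — match p
step 3: stack=$ <N> <F>  input=p q $  — expand <F> → <S>
step 4: stack=$ <N> <S>  input=p q $  — expand <S> → p <F> <N>
step 5: stack=$ <N> <N> <F> p  input=p q $  — match p
step 6: stack=$ <N> <N> <F>  input=q $  — expand <F> → q
step 7: stack=$ <N> <N> q  input=q $  — match q
step 8: stack=$ <N> <N>  input=$  — expand <N> → epsilon
step 9: stack=$ <N>  input=$  — expand <N> → epsilon
Accept reached after 9 steps.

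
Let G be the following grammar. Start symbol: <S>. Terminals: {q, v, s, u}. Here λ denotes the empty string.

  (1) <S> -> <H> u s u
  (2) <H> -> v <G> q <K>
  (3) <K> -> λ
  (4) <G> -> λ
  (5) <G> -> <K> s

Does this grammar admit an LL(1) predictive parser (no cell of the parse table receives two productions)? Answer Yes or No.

Yes

FIRST(<S>) = {v}
FIRST(<H>) = {v}
FIRST(<K>) = {λ}
FIRST(<G>) = {λ, s}
FOLLOW(<S>) = {$}
FOLLOW(<H>) = {u}
FOLLOW(<K>) = {s, u}
FOLLOW(<G>) = {q}
Each cell of M receives at most one production.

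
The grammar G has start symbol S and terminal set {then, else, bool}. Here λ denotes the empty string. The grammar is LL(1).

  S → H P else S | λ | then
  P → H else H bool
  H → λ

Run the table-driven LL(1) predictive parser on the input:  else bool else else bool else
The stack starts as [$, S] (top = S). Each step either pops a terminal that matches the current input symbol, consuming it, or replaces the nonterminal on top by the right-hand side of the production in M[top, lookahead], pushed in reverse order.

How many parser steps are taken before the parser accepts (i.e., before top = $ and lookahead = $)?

17

      Stack                   Input                            Action
   1  $ S                     else bool else else bool else $  expand S → H P else S
   2  $ S else P H            else bool else else bool else $  expand H → λ
   3  $ S else P              else bool else else bool else $  expand P → H else H bool
   4  $ S else bool H else H  else bool else else bool else $  expand H → λ
   5  $ S else bool H else    else bool else else bool else $  match else
   6  $ S else bool H         bool else else bool else $       expand H → λ
   7  $ S else bool           bool else else bool else $       match bool
   8  $ S else                else else bool else $            match else
   9  $ S                     else bool else $                 expand S → H P else S
  10  $ S else P H            else bool else $                 expand H → λ
  11  $ S else P              else bool else $                 expand P → H else H bool
  12  $ S else bool H else H  else bool else $                 expand H → λ
  13  $ S else bool H else    else bool else $                 match else
  14  $ S else bool H         bool else $                      expand H → λ
  15  $ S else bool           bool else $                      match bool
  16  $ S else                else $                           match else
  17  $ S                     $                                expand S → λ
Accept reached after 17 steps.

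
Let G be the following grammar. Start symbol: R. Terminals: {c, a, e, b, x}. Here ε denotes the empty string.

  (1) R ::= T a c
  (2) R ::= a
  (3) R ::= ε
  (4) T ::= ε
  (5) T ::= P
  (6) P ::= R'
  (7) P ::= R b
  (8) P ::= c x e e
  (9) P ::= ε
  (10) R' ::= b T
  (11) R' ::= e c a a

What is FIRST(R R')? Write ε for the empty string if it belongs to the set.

{a, b, c, e}

FIRST(R') = {b, e}
FIRST(R) = {ε, a, b, c, e}  (via T a c)
FIRST(P) = {ε, a, b, c, e}  (via R', R b)
FIRST(T) = {ε, a, b, c, e}  (via P)
FIRST(R R'): take FIRST of each symbol in turn, carrying on past any symbol whose FIRST contains ε; result {a, b, c, e}.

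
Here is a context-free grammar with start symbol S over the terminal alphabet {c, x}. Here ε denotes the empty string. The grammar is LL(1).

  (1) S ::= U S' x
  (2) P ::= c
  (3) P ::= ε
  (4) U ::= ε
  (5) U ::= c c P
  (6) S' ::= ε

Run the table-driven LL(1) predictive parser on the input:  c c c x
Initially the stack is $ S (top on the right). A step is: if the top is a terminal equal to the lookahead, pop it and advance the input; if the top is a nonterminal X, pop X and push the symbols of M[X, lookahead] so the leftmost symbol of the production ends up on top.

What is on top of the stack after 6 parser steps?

     Stack         Input      Action
  1  $ S           c c c x $  expand S ::= U S' x
  2  $ x S' U      c c c x $  expand U ::= c c P
  3  $ x S' P c c  c c c x $  match c
  4  $ x S' P c    c c x $    match c
  5  $ x S' P      c x $      expand P ::= c
  6  $ x S' c      c x $      match c
Stack after step 6: $ x S' (top = S').

S'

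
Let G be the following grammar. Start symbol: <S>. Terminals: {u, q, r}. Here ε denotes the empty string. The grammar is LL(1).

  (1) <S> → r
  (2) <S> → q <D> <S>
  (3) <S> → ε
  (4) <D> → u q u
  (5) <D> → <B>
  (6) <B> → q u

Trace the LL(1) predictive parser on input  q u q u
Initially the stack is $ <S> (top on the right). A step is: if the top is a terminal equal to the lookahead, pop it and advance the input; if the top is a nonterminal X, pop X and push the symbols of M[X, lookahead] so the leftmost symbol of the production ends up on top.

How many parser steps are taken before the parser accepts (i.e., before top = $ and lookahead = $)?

     Stack        Input      Action
  1  $ <S>        q u q u $  expand <S> → q <D> <S>
  2  $ <S> <D> q  q u q u $  match q
  3  $ <S> <D>    u q u $    expand <D> → u q u
  4  $ <S> u q u  u q u $    match u
  5  $ <S> u q    q u $      match q
  6  $ <S> u      u $        match u
  7  $ <S>        $          expand <S> → ε
Accept reached after 7 steps.

7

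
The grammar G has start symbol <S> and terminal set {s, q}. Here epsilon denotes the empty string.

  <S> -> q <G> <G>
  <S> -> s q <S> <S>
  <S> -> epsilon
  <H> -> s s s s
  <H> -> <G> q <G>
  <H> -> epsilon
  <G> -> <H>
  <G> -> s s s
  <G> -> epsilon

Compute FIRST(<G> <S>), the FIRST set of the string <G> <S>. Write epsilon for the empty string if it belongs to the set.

{epsilon, q, s}

FIRST(<S>) = {epsilon, q, s}
FIRST(<H>) = {epsilon, q, s}  (via <G> q <G>)
FIRST(<G>) = {epsilon, q, s}  (via <H>)
FIRST(<G> <S>): take FIRST of each symbol in turn, carrying on past any symbol whose FIRST contains epsilon; result {epsilon, q, s}.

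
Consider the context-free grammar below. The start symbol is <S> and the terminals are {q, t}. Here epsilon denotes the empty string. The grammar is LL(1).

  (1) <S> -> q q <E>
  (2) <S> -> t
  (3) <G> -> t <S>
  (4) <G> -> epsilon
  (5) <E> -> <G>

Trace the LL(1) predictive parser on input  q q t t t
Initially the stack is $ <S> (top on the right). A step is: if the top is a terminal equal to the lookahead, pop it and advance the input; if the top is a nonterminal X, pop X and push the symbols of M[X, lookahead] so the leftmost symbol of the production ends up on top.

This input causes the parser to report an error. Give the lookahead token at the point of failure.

t

     Stack      Input        Action
  1  $ <S>      q q t t t $  expand <S> -> q q <E>
  2  $ <E> q q  q q t t t $  match q
  3  $ <E> q    q t t t $    match q
  4  $ <E>      t t t $      expand <E> -> <G>
  5  $ <G>      t t t $      expand <G> -> t <S>
  6  $ <S> t    t t t $      match t
  7  $ <S>      t t $        expand <S> -> t
  8  $ t        t t $        match t
  9  $          t $          error: stack empty but input remains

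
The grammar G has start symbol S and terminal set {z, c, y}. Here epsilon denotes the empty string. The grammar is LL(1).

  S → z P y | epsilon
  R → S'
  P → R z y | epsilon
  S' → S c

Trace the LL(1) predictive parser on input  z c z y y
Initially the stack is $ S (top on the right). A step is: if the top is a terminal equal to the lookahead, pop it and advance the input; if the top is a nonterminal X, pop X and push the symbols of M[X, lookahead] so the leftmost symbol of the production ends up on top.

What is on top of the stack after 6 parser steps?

step 1: stack=$ S  input=z c z y y $  — expand S → z P y
step 2: stack=$ y P z  input=z c z y y $  — match z
step 3: stack=$ y P  input=c z y y $  — expand P → R z y
step 4: stack=$ y y z R  input=c z y y $  — expand R → S'
step 5: stack=$ y y z S'  input=c z y y $  — expand S' → S c
step 6: stack=$ y y z c S  input=c z y y $  — expand S → epsilon
Stack after step 6: $ y y z c (top = c).

c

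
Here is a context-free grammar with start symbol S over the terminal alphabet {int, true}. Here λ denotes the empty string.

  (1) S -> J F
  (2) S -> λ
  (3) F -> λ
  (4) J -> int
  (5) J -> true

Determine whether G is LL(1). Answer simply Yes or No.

FIRST(S) = {λ, int, true}
FIRST(F) = {λ}
FIRST(J) = {int, true}
FOLLOW(S) = {$}
FOLLOW(F) = {$}
FOLLOW(J) = {$}
Each cell of M receives at most one production.

Yes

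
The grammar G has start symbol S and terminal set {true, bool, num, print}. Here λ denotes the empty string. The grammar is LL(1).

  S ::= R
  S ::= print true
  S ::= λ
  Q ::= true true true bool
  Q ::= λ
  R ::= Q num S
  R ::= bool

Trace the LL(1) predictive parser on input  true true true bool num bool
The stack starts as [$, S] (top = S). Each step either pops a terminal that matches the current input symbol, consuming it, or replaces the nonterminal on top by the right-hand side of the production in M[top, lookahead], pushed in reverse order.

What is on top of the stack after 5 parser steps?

     Stack                        Input                           Action
  1  $ S                          true true true bool num bool $  expand S ::= R
  2  $ R                          true true true bool num bool $  expand R ::= Q num S
  3  $ S num Q                    true true true bool num bool $  expand Q ::= true true true bool
  4  $ S num bool true true true  true true true bool num bool $  match true
  5  $ S num bool true true       true true bool num bool $       match true
Stack after step 5: $ S num bool true (top = true).

true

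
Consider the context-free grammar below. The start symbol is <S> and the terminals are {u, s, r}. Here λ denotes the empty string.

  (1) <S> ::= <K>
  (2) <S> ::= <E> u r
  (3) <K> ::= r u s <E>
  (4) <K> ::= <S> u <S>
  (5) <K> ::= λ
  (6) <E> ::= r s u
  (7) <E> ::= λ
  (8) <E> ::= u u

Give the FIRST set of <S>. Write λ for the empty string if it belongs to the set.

FIRST(<E>) = {λ, r, u}
FIRST(<S>) = {λ, r, u}  (via <K>, <E> u r)
FIRST(<K>) = {λ, r, u}  (via <S> u <S>)

{λ, r, u}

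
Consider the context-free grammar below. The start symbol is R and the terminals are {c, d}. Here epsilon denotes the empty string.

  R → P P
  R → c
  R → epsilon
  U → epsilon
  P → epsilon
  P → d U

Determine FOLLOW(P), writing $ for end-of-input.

{$, d}

FIRST(U): from U→epsilon we get {epsilon}. So FIRST(U) = {epsilon}.
FIRST(P): from P→epsilon we get {epsilon}; from P→d U we get {d}. So FIRST(P) = {epsilon, d}.
FIRST(R): from R→P P we get {epsilon, d}; from R→c we get {c}; from R→epsilon we get {epsilon}. So FIRST(R) = {epsilon, c, d}.
FOLLOW(R) includes $ since R is the start symbol.
FOLLOW(R): R appears on no right-hand side. Thus FOLLOW(R) = {$}.
FOLLOW(P): in R→P P (occurrence 1), P is followed by P with FIRST {epsilon, d}; in R→P P (occurrence 1), the suffix after P is nullable, so FOLLOW(P) ⊇ FOLLOW(R) = {$}; in R→P P (occurrence 2), the suffix after P is empty, so FOLLOW(P) ⊇ FOLLOW(R) = {$}. Thus FOLLOW(P) = {$, d}.
FOLLOW(U): in P→d U, the suffix after U is empty, so FOLLOW(U) ⊇ FOLLOW(P) = {$, d}. Thus FOLLOW(U) = {$, d}.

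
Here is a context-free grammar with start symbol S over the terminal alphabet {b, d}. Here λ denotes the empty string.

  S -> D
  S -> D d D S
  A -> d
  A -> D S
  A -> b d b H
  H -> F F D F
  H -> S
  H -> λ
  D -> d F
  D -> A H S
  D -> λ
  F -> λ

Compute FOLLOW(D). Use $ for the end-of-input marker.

FIRST(F): from F->λ we get {λ}. So FIRST(F) = {λ}.
FIRST(S): from S->D we get {λ, b, d}; from S->D d D S we get {b, d}. So FIRST(S) = {λ, b, d}.
FIRST(A): from A->d we get {d}; from A->D S we get {λ, b, d}; from A->b d b H we get {b}. So FIRST(A) = {λ, b, d}.
FIRST(H): from H->F F D F we get {λ, b, d}; from H->S we get {λ, b, d}; from H->λ we get {λ}. So FIRST(H) = {λ, b, d}.
FIRST(D): from D->d F we get {d}; from D->A H S we get {λ, b, d}; from D->λ we get {λ}. So FIRST(D) = {λ, b, d}.
FOLLOW(S) includes $ since S is the start symbol.
FOLLOW(S): in S->D d D S, the suffix after S is empty (adds nothing new); in A->D S, the suffix after S is empty, so FOLLOW(S) ⊇ FOLLOW(A) = {$, b, d}; in H->S, the suffix after S is empty, so FOLLOW(S) ⊇ FOLLOW(H) = {$, b, d}; in D->A H S, the suffix after S is empty, so FOLLOW(S) ⊇ FOLLOW(D) = {$, b, d}. Thus FOLLOW(S) = {$, b, d}.
FOLLOW(A): in D->A H S, A is followed by H S with FIRST {λ, b, d}; in D->A H S, the suffix after A is nullable, so FOLLOW(A) ⊇ FOLLOW(D) = {$, b, d}. Thus FOLLOW(A) = {$, b, d}.
FOLLOW(H): in A->b d b H, the suffix after H is empty, so FOLLOW(H) ⊇ FOLLOW(A) = {$, b, d}; in D->A H S, H is followed by S with FIRST {λ, b, d}; in D->A H S, the suffix after H is nullable, so FOLLOW(H) ⊇ FOLLOW(D) = {$, b, d}. Thus FOLLOW(H) = {$, b, d}.
FOLLOW(D): in S->D, the suffix after D is empty, so FOLLOW(D) ⊇ FOLLOW(S) = {$, b, d}; in S->D d D S (occurrence 1), D is followed by d D S with FIRST {d}; in S->D d D S (occurrence 2), D is followed by S with FIRST {λ, b, d}; in S->D d D S (occurrence 2), the suffix after D is nullable, so FOLLOW(D) ⊇ FOLLOW(S) = {$, b, d}; in A->D S, D is followed by S with FIRST {λ, b, d}; in A->D S, the suffix after D is nullable, so FOLLOW(D) ⊇ FOLLOW(A) = {$, b, d}; in H->F F D F, D is followed by F with FIRST {λ}; in H->F F D F, the suffix after D is nullable, so FOLLOW(D) ⊇ FOLLOW(H) = {$, b, d}. Thus FOLLOW(D) = {$, b, d}.
FOLLOW(F): in H->F F D F (occurrence 1), F is followed by F D F with FIRST {λ, b, d}; in H->F F D F (occurrence 1), the suffix after F is nullable, so FOLLOW(F) ⊇ FOLLOW(H) = {$, b, d}; in H->F F D F (occurrence 2), F is followed by D F with FIRST {λ, b, d}; in H->F F D F (occurrence 2), the suffix after F is nullable, so FOLLOW(F) ⊇ FOLLOW(H) = {$, b, d}; in H->F F D F (occurrence 3), the suffix after F is empty, so FOLLOW(F) ⊇ FOLLOW(H) = {$, b, d}; in D->d F, the suffix after F is empty, so FOLLOW(F) ⊇ FOLLOW(D) = {$, b, d}. Thus FOLLOW(F) = {$, b, d}.

{$, b, d}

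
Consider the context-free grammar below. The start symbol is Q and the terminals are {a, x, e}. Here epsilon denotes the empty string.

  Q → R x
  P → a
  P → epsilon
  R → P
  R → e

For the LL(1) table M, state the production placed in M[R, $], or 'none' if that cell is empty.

FIRST(P): from P→a we get {a}; from P→epsilon we get {epsilon}. So FIRST(P) = {epsilon, a}.
FIRST(R): from R→P we get {epsilon, a}; from R→e we get {e}. So FIRST(R) = {epsilon, a, e}.
FIRST(Q): from Q→R x we get {a, e, x}. So FIRST(Q) = {a, e, x}.
FOLLOW(Q) includes $ since Q is the start symbol.
FOLLOW(R): in Q→R x, R is followed by x with FIRST {x}. Thus FOLLOW(R) = {x}.
For R → P: FIRST(P) = {epsilon, a}, so it goes in M[R, t] for t ∈ {a}; since epsilon ∈ FIRST, also for every t ∈ FOLLOW(R) = {x}.
For R → e: FIRST(e) = {e}, so it goes in M[R, t] for t ∈ {e}.
None of these place a production in M[R, $].

none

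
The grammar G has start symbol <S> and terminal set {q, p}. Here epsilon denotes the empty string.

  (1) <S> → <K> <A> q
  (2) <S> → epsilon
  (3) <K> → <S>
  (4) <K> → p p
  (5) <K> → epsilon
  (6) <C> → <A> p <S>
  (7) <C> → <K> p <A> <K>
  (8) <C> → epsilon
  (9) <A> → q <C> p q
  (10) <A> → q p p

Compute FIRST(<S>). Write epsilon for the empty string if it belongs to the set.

FIRST(<A>): from <A>→q <C> p q we get {q}; from <A>→q p p we get {q}. So FIRST(<A>) = {q}.
FIRST(<S>): from <S>→<K> <A> q we get {p, q}; from <S>→epsilon we get {epsilon}. So FIRST(<S>) = {epsilon, p, q}.
FIRST(<K>): from <K>→<S> we get {epsilon, p, q}; from <K>→p p we get {p}; from <K>→epsilon we get {epsilon}. So FIRST(<K>) = {epsilon, p, q}.
FIRST(<C>): from <C>→<A> p <S> we get {q}; from <C>→<K> p <A> <K> we get {p, q}; from <C>→epsilon we get {epsilon}. So FIRST(<C>) = {epsilon, p, q}.

{epsilon, p, q}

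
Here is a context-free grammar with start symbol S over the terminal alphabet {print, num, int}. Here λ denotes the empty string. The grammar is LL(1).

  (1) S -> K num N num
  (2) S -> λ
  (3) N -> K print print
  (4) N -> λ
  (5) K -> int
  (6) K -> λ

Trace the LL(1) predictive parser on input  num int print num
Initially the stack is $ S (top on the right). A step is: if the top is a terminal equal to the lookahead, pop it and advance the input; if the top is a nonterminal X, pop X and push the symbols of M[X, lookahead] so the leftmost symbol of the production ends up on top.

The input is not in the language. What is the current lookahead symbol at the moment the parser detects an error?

     Stack                  Input                Action
  1  $ S                    num int print num $  expand S -> K num N num
  2  $ num N num K          num int print num $  expand K -> λ
  3  $ num N num            num int print num $  match num
  4  $ num N                int print num $      expand N -> K print print
  5  $ num print print K    int print num $      expand K -> int
  6  $ num print print int  int print num $      match int
  7  $ num print print      print num $          match print
  8  $ num print            num $                error: top is terminal print but lookahead is num

num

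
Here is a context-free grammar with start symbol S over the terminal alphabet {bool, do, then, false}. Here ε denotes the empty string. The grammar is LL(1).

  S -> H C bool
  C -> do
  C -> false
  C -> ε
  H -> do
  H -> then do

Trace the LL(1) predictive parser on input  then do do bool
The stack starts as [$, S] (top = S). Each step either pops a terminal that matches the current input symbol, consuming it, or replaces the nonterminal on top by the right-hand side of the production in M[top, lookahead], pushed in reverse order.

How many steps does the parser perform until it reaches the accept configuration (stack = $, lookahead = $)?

     Stack             Input              Action
  1  $ S               then do do bool $  expand S -> H C bool
  2  $ bool C H        then do do bool $  expand H -> then do
  3  $ bool C do then  then do do bool $  match then
  4  $ bool C do       do do bool $       match do
  5  $ bool C          do bool $          expand C -> do
  6  $ bool do         do bool $          match do
  7  $ bool            bool $             match bool
Accept reached after 7 steps.

7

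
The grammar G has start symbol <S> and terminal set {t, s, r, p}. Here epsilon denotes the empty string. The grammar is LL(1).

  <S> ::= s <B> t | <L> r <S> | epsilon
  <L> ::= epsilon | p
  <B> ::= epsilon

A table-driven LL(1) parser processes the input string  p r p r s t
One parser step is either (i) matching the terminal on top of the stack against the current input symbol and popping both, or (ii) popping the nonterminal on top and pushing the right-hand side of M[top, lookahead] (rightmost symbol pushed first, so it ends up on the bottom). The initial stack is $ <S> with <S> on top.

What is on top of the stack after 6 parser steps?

p

     Stack        Input          Action
  1  $ <S>        p r p r s t $  expand <S> ::= <L> r <S>
  2  $ <S> r <L>  p r p r s t $  expand <L> ::= p
  3  $ <S> r p    p r p r s t $  match p
  4  $ <S> r      r p r s t $    match r
  5  $ <S>        p r s t $      expand <S> ::= <L> r <S>
  6  $ <S> r <L>  p r s t $      expand <L> ::= p
Stack after step 6: $ <S> r p (top = p).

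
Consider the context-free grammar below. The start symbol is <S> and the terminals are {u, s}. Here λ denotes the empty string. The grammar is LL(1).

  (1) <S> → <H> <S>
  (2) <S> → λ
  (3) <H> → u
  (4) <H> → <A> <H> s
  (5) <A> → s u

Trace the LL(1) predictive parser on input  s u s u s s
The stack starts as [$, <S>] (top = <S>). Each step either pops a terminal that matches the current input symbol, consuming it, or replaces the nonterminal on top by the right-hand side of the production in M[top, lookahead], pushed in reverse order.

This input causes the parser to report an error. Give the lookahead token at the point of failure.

      Stack                Input          Action
   1  $ <S>                s u s u s s $  expand <S> → <H> <S>
   2  $ <S> <H>            s u s u s s $  expand <H> → <A> <H> s
   3  $ <S> s <H> <A>      s u s u s s $  expand <A> → s u
   4  $ <S> s <H> u s      s u s u s s $  match s
   5  $ <S> s <H> u        u s u s s $    match u
   6  $ <S> s <H>          s u s s $      expand <H> → <A> <H> s
   7  $ <S> s s <H> <A>    s u s s $      expand <A> → s u
   8  $ <S> s s <H> u s    s u s s $      match s
   9  $ <S> s s <H> u      u s s $        match u
  10  $ <S> s s <H>        s s $          expand <H> → <A> <H> s
  11  $ <S> s s s <H> <A>  s s $          expand <A> → s u
  12  $ <S> s s s <H> u s  s s $          match s
  13  $ <S> s s s <H> u    s $            error: top is terminal u but lookahead is s

s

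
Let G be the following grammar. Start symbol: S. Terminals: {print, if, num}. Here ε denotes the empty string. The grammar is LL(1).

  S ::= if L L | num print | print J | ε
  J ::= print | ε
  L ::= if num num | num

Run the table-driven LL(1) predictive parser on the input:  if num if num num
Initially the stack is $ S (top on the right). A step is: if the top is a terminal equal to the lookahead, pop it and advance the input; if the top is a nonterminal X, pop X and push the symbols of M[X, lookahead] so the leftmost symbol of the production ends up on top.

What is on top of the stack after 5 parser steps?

step 1: stack=$ S  input=if num if num num $  — expand S ::= if L L
step 2: stack=$ L L if  input=if num if num num $  — match if
step 3: stack=$ L L  input=num if num num $  — expand L ::= num
step 4: stack=$ L num  input=num if num num $  — match num
step 5: stack=$ L  input=if num num $  — expand L ::= if num num
Stack after step 5: $ num num if (top = if).

if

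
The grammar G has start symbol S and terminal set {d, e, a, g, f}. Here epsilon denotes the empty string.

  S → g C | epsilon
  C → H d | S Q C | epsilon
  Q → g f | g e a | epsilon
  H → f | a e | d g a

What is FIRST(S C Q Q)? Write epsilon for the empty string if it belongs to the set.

FIRST(S): from S→g C we get {g}; from S→epsilon we get {epsilon}. So FIRST(S) = {epsilon, g}.
FIRST(Q): from Q→g f we get {g}; from Q→g e a we get {g}; from Q→epsilon we get {epsilon}. So FIRST(Q) = {epsilon, g}.
FIRST(H): from H→f we get {f}; from H→a e we get {a}; from H→d g a we get {d}. So FIRST(H) = {a, d, f}.
FIRST(C): from C→H d we get {a, d, f}; from C→S Q C we get {epsilon, a, d, f, g}; from C→epsilon we get {epsilon}. So FIRST(C) = {epsilon, a, d, f, g}.
FIRST(S C Q Q): take FIRST of each symbol in turn, carrying on past any symbol whose FIRST contains epsilon; result {epsilon, a, d, f, g}.

{epsilon, a, d, f, g}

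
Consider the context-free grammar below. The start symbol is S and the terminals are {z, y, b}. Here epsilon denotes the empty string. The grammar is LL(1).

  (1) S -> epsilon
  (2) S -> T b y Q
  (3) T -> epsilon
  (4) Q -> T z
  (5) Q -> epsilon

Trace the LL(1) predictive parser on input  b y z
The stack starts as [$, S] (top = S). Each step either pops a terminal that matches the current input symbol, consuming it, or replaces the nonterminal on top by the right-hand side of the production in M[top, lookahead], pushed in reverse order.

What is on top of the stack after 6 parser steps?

z

     Stack      Input    Action
  1  $ S        b y z $  expand S -> T b y Q
  2  $ Q y b T  b y z $  expand T -> epsilon
  3  $ Q y b    b y z $  match b
  4  $ Q y      y z $    match y
  5  $ Q        z $      expand Q -> T z
  6  $ z T      z $      expand T -> epsilon
Stack after step 6: $ z (top = z).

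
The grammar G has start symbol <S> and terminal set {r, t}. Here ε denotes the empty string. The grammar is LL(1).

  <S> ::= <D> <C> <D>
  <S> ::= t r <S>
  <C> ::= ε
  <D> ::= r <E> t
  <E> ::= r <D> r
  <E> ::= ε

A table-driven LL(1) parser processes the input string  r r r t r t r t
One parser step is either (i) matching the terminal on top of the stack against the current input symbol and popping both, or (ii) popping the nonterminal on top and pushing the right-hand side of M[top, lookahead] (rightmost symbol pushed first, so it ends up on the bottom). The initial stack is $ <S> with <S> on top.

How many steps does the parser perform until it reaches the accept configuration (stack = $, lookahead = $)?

step 1: stack=$ <S>  input=r r r t r t r t $  — expand <S> ::= <D> <C> <D>
step 2: stack=$ <D> <C> <D>  input=r r r t r t r t $  — expand <D> ::= r <E> t
step 3: stack=$ <D> <C> t <E> r  input=r r r t r t r t $  — match r
step 4: stack=$ <D> <C> t <E>  input=r r t r t r t $  — expand <E> ::= r <D> r
step 5: stack=$ <D> <C> t r <D> r  input=r r t r t r t $  — match r
step 6: stack=$ <D> <C> t r <D>  input=r t r t r t $  — expand <D> ::= r <E> t
step 7: stack=$ <D> <C> t r t <E> r  input=r t r t r t $  — match r
step 8: stack=$ <D> <C> t r t <E>  input=t r t r t $  — expand <E> ::= ε
step 9: stack=$ <D> <C> t r t  input=t r t r t $  — match t
step 10: stack=$ <D> <C> t r  input=r t r t $  — match r
step 11: stack=$ <D> <C> t  input=t r t $  — match t
step 12: stack=$ <D> <C>  input=r t $  — expand <C> ::= ε
step 13: stack=$ <D>  input=r t $  — expand <D> ::= r <E> t
step 14: stack=$ t <E> r  input=r t $  — match r
step 15: stack=$ t <E>  input=t $  — expand <E> ::= ε
step 16: stack=$ t  input=t $  — match t
Accept reached after 16 steps.

16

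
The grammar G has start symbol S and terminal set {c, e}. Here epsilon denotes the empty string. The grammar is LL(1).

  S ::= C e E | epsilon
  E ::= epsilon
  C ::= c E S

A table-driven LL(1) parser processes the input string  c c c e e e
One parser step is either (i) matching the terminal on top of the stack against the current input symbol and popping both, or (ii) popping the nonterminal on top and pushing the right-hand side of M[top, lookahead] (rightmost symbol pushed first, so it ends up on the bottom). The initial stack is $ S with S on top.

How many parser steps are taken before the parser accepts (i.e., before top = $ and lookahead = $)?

      Stack                Input          Action
   1  $ S                  c c c e e e $  expand S ::= C e E
   2  $ E e C              c c c e e e $  expand C ::= c E S
   3  $ E e S E c          c c c e e e $  match c
   4  $ E e S E            c c e e e $    expand E ::= epsilon
   5  $ E e S              c c e e e $    expand S ::= C e E
   6  $ E e E e C          c c e e e $    expand C ::= c E S
   7  $ E e E e S E c      c c e e e $    match c
   8  $ E e E e S E        c e e e $      expand E ::= epsilon
   9  $ E e E e S          c e e e $      expand S ::= C e E
  10  $ E e E e E e C      c e e e $      expand C ::= c E S
  11  $ E e E e E e S E c  c e e e $      match c
  12  $ E e E e E e S E    e e e $        expand E ::= epsilon
  13  $ E e E e E e S      e e e $        expand S ::= epsilon
  14  $ E e E e E e        e e e $        match e
  15  $ E e E e E          e e $          expand E ::= epsilon
  16  $ E e E e            e e $          match e
  17  $ E e E              e $            expand E ::= epsilon
  18  $ E e                e $            match e
  19  $ E                  $              expand E ::= epsilon
Accept reached after 19 steps.

19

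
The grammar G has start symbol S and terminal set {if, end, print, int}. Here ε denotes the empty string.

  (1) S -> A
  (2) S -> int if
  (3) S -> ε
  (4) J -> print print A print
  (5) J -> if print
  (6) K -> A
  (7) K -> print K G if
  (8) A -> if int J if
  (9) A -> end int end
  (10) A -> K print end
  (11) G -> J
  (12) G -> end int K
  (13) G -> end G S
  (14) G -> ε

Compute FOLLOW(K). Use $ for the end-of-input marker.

FIRST(J) = {if, print}
FIRST(G) = {ε, end, if, print}  (via J)
FIRST(S) = {ε, end, if, int, print}  (via A)
FIRST(K) = {end, if, print}  (via A)
FIRST(A) = {end, if, print}  (via K print end)
FOLLOW(S) includes $ since S is the start symbol.
FOLLOW(G): in K->print K G if, G is followed by if with FIRST {if}; in G->end G S, G is followed by S with FIRST {ε, end, if, int, print}; in G->end G S, the suffix after G is nullable (adds nothing new). Thus FOLLOW(G) = {end, if, int, print}.
FOLLOW(S): in G->end G S, the suffix after S is empty, so FOLLOW(S) ⊇ FOLLOW(G) = {end, if, int, print}. Thus FOLLOW(S) = {$, end, if, int, print}.
FOLLOW(J): in A->if int J if, J is followed by if with FIRST {if}; in G->J, the suffix after J is empty, so FOLLOW(J) ⊇ FOLLOW(G) = {end, if, int, print}. Thus FOLLOW(J) = {end, if, int, print}.
FOLLOW(K): in K->print K G if, K is followed by G if with FIRST {end, if, print}; in A->K print end, K is followed by print end with FIRST {print}; in G->end int K, the suffix after K is empty, so FOLLOW(K) ⊇ FOLLOW(G) = {end, if, int, print}. Thus FOLLOW(K) = {end, if, int, print}.
FOLLOW(A): in S->A, the suffix after A is empty, so FOLLOW(A) ⊇ FOLLOW(S) = {$, end, if, int, print}; in J->print print A print, A is followed by print with FIRST {print}; in K->A, the suffix after A is empty, so FOLLOW(A) ⊇ FOLLOW(K) = {end, if, int, print}. Thus FOLLOW(A) = {$, end, if, int, print}.

{end, if, int, print}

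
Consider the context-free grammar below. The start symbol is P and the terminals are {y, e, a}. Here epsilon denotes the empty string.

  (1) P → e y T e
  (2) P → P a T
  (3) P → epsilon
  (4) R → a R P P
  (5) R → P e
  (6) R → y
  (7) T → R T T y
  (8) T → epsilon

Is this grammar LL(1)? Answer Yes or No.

No

FIRST(P) = {epsilon, a, e}
FIRST(R) = {a, e, y}
FIRST(T) = {epsilon, a, e, y}
FOLLOW(P) = {$, a, e, y}
FOLLOW(R) = {a, e, y}
FOLLOW(T) = {$, a, e, y}
Cell M[P, a] receives both P → P a T and P → epsilon — the grammar is not LL(1).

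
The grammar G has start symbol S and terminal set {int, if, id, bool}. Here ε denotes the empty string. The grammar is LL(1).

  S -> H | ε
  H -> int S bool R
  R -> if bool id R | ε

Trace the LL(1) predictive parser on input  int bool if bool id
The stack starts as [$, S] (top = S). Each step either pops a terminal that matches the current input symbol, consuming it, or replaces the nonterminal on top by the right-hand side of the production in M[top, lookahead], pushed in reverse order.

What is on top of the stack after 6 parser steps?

if

step 1: stack=$ S  input=int bool if bool id $  — expand S -> H
step 2: stack=$ H  input=int bool if bool id $  — expand H -> int S bool R
step 3: stack=$ R bool S int  input=int bool if bool id $  — match int
step 4: stack=$ R bool S  input=bool if bool id $  — expand S -> ε
step 5: stack=$ R bool  input=bool if bool id $  — match bool
step 6: stack=$ R  input=if bool id $  — expand R -> if bool id R
Stack after step 6: $ R id bool if (top = if).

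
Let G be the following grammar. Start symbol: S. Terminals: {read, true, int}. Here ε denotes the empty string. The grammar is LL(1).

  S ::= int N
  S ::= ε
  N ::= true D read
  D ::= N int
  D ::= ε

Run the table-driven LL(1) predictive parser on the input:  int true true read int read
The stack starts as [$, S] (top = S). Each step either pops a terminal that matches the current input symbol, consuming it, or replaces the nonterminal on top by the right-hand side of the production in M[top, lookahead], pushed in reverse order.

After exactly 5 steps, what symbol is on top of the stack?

step 1: stack=$ S  input=int true true read int read $  — expand S ::= int N
step 2: stack=$ N int  input=int true true read int read $  — match int
step 3: stack=$ N  input=true true read int read $  — expand N ::= true D read
step 4: stack=$ read D true  input=true true read int read $  — match true
step 5: stack=$ read D  input=true read int read $  — expand D ::= N int
Stack after step 5: $ read int N (top = N).

N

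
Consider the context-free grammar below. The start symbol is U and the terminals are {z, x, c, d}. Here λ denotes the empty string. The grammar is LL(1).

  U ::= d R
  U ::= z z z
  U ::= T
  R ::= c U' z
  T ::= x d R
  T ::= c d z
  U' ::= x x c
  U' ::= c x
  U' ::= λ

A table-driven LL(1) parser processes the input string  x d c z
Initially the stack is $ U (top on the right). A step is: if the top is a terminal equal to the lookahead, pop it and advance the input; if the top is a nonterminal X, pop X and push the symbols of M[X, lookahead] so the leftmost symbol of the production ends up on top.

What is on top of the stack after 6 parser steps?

     Stack     Input      Action
  1  $ U       x d c z $  expand U ::= T
  2  $ T       x d c z $  expand T ::= x d R
  3  $ R d x   x d c z $  match x
  4  $ R d     d c z $    match d
  5  $ R       c z $      expand R ::= c U' z
  6  $ z U' c  c z $      match c
Stack after step 6: $ z U' (top = U').

U'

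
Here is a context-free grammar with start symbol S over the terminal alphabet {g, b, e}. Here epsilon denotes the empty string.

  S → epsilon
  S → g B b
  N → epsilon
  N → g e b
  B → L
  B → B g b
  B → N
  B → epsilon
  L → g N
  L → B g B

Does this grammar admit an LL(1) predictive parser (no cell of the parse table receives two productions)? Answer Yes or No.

No

FIRST(S) = {epsilon, g}
FIRST(N) = {epsilon, g}
FIRST(B) = {epsilon, g}
FIRST(L) = {g}
FOLLOW(S) = {$}
FOLLOW(N) = {b, g}
FOLLOW(B) = {b, g}
FOLLOW(L) = {b, g}
Cell M[B, b] receives both B → N and B → epsilon — the grammar is not LL(1).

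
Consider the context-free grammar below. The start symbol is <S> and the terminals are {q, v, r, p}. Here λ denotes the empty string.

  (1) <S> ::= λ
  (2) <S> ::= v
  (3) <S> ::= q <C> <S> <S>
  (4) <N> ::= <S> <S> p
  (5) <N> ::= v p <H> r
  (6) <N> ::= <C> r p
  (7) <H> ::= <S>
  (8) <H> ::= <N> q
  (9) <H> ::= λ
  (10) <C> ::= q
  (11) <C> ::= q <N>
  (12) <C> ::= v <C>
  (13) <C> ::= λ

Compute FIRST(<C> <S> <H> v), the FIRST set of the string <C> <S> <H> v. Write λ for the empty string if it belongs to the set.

FIRST(<S>) = {λ, q, v}
FIRST(<C>) = {λ, q, v}
FIRST(<N>) = {p, q, r, v}  (via <S> <S> p, <C> r p)
FIRST(<H>) = {λ, p, q, r, v}  (via <S>, <N> q)
FIRST(<C> <S> <H> v): take FIRST of each symbol in turn, carrying on past any symbol whose FIRST contains λ; result {p, q, r, v}.

{p, q, r, v}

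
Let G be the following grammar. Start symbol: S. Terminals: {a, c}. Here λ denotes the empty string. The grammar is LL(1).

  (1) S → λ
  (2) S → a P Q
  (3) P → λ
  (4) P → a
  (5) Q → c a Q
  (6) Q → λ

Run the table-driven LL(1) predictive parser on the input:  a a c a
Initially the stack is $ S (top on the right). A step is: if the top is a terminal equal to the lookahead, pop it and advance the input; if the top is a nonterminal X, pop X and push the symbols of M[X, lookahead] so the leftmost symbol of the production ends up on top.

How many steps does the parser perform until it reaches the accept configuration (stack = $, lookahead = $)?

step 1: stack=$ S  input=a a c a $  — expand S → a P Q
step 2: stack=$ Q P a  input=a a c a $  — match a
step 3: stack=$ Q P  input=a c a $  — expand P → a
step 4: stack=$ Q a  input=a c a $  — match a
step 5: stack=$ Q  input=c a $  — expand Q → c a Q
step 6: stack=$ Q a c  input=c a $  — match c
step 7: stack=$ Q a  input=a $  — match a
step 8: stack=$ Q  input=$  — expand Q → λ
Accept reached after 8 steps.

8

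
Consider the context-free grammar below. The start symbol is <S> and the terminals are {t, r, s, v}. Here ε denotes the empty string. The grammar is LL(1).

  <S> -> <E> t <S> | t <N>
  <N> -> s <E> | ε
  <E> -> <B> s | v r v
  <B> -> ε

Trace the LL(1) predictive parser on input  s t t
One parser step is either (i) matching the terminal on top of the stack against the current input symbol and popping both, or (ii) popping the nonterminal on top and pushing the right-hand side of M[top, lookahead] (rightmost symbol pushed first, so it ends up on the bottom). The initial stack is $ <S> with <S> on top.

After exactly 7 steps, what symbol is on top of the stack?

step 1: stack=$ <S>  input=s t t $  — expand <S> -> <E> t <S>
step 2: stack=$ <S> t <E>  input=s t t $  — expand <E> -> <B> s
step 3: stack=$ <S> t s <B>  input=s t t $  — expand <B> -> ε
step 4: stack=$ <S> t s  input=s t t $  — match s
step 5: stack=$ <S> t  input=t t $  — match t
step 6: stack=$ <S>  input=t $  — expand <S> -> t <N>
step 7: stack=$ <N> t  input=t $  — match t
Stack after step 7: $ <N> (top = <N>).

<N>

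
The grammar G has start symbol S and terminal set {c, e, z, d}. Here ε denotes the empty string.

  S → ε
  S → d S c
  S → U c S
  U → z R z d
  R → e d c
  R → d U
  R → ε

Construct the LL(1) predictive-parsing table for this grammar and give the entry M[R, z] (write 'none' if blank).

R → ε

FIRST(U): from U→z R z d we get {z}. So FIRST(U) = {z}.
FIRST(R): from R→e d c we get {e}; from R→d U we get {d}; from R→ε we get {ε}. So FIRST(R) = {ε, d, e}.
FIRST(S): from S→ε we get {ε}; from S→d S c we get {d}; from S→U c S we get {z}. So FIRST(S) = {ε, d, z}.
FOLLOW(S) includes $ since S is the start symbol.
FOLLOW(R): in U→z R z d, R is followed by z d with FIRST {z}. Thus FOLLOW(R) = {z}.
For R → e d c: FIRST(e d c) = {e}, so it goes in M[R, t] for t ∈ {e}.
For R → d U: FIRST(d U) = {d}, so it goes in M[R, t] for t ∈ {d}.
For R → ε: FIRST(ε) = {ε}, so it goes in M[R, t] for t ∈ {}; since ε ∈ FIRST, also for every t ∈ FOLLOW(R) = {z}.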